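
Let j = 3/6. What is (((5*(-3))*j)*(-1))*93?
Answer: 1395/2 ≈ 697.50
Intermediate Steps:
j = ½ (j = 3*(⅙) = ½ ≈ 0.50000)
(((5*(-3))*j)*(-1))*93 = (((5*(-3))*(½))*(-1))*93 = (-15*½*(-1))*93 = -15/2*(-1)*93 = (15/2)*93 = 1395/2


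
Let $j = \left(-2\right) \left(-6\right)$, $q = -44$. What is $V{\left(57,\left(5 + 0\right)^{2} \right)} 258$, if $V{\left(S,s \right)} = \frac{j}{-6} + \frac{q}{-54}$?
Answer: $- \frac{2752}{9} \approx -305.78$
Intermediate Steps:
$j = 12$
$V{\left(S,s \right)} = - \frac{32}{27}$ ($V{\left(S,s \right)} = \frac{12}{-6} - \frac{44}{-54} = 12 \left(- \frac{1}{6}\right) - - \frac{22}{27} = -2 + \frac{22}{27} = - \frac{32}{27}$)
$V{\left(57,\left(5 + 0\right)^{2} \right)} 258 = \left(- \frac{32}{27}\right) 258 = - \frac{2752}{9}$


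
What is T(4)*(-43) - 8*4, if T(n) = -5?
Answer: 183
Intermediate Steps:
T(4)*(-43) - 8*4 = -5*(-43) - 8*4 = 215 - 32 = 183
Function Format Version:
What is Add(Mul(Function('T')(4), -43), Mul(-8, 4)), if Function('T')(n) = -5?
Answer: 183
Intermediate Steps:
Add(Mul(Function('T')(4), -43), Mul(-8, 4)) = Add(Mul(-5, -43), Mul(-8, 4)) = Add(215, -32) = 183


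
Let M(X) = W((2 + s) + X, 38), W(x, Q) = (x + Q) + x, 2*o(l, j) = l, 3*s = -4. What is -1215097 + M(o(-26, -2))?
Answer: -3645251/3 ≈ -1.2151e+6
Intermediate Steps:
s = -4/3 (s = (⅓)*(-4) = -4/3 ≈ -1.3333)
o(l, j) = l/2
W(x, Q) = Q + 2*x (W(x, Q) = (Q + x) + x = Q + 2*x)
M(X) = 118/3 + 2*X (M(X) = 38 + 2*((2 - 4/3) + X) = 38 + 2*(⅔ + X) = 38 + (4/3 + 2*X) = 118/3 + 2*X)
-1215097 + M(o(-26, -2)) = -1215097 + (118/3 + 2*((½)*(-26))) = -1215097 + (118/3 + 2*(-13)) = -1215097 + (118/3 - 26) = -1215097 + 40/3 = -3645251/3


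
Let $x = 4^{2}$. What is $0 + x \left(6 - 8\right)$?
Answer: $-32$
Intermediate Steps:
$x = 16$
$0 + x \left(6 - 8\right) = 0 + 16 \left(6 - 8\right) = 0 + 16 \left(-2\right) = 0 - 32 = -32$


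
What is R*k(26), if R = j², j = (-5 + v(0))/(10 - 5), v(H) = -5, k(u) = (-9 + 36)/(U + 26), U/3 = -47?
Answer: -108/115 ≈ -0.93913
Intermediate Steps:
U = -141 (U = 3*(-47) = -141)
k(u) = -27/115 (k(u) = (-9 + 36)/(-141 + 26) = 27/(-115) = 27*(-1/115) = -27/115)
j = -2 (j = (-5 - 5)/(10 - 5) = -10/5 = -10*⅕ = -2)
R = 4 (R = (-2)² = 4)
R*k(26) = 4*(-27/115) = -108/115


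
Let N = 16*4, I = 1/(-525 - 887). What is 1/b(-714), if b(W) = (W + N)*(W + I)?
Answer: 706/327654925 ≈ 2.1547e-6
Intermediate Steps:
I = -1/1412 (I = 1/(-1412) = -1/1412 ≈ -0.00070821)
N = 64
b(W) = (64 + W)*(-1/1412 + W) (b(W) = (W + 64)*(W - 1/1412) = (64 + W)*(-1/1412 + W))
1/b(-714) = 1/(-16/353 + (-714)² + (90367/1412)*(-714)) = 1/(-16/353 + 509796 - 32261019/706) = 1/(327654925/706) = 706/327654925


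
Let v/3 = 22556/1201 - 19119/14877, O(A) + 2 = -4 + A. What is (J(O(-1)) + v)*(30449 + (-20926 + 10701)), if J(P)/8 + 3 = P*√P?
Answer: 1143771535616/1985253 - 1132544*I*√7 ≈ 5.7613e+5 - 2.9964e+6*I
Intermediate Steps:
O(A) = -6 + A (O(A) = -2 + (-4 + A) = -6 + A)
v = 104201231/1985253 (v = 3*(22556/1201 - 19119/14877) = 3*(22556*(1/1201) - 19119*1/14877) = 3*(22556/1201 - 6373/4959) = 3*(104201231/5955759) = 104201231/1985253 ≈ 52.488)
J(P) = -24 + 8*P^(3/2) (J(P) = -24 + 8*(P*√P) = -24 + 8*P^(3/2))
(J(O(-1)) + v)*(30449 + (-20926 + 10701)) = ((-24 + 8*(-6 - 1)^(3/2)) + 104201231/1985253)*(30449 + (-20926 + 10701)) = ((-24 + 8*(-7)^(3/2)) + 104201231/1985253)*(30449 - 10225) = ((-24 + 8*(-7*I*√7)) + 104201231/1985253)*20224 = ((-24 - 56*I*√7) + 104201231/1985253)*20224 = (56555159/1985253 - 56*I*√7)*20224 = 1143771535616/1985253 - 1132544*I*√7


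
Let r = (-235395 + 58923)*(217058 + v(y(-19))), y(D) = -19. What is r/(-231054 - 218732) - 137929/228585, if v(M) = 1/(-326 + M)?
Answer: 20138359338412781/236472965463 ≈ 85161.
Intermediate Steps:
r = -4405035769416/115 (r = (-235395 + 58923)*(217058 + 1/(-326 - 19)) = -176472*(217058 + 1/(-345)) = -176472*(217058 - 1/345) = -176472*74885009/345 = -4405035769416/115 ≈ -3.8305e+10)
r/(-231054 - 218732) - 137929/228585 = -4405035769416/(115*(-231054 - 218732)) - 137929/228585 = -4405035769416/115/(-449786) - 137929*1/228585 = -4405035769416/115*(-1/449786) - 137929/228585 = 2202517884708/25862695 - 137929/228585 = 20138359338412781/236472965463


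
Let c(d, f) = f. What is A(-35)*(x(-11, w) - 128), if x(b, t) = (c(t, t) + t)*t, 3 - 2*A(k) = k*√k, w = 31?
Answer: 2691 + 31395*I*√35 ≈ 2691.0 + 1.8574e+5*I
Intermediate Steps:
A(k) = 3/2 - k^(3/2)/2 (A(k) = 3/2 - k*√k/2 = 3/2 - k^(3/2)/2)
x(b, t) = 2*t² (x(b, t) = (t + t)*t = (2*t)*t = 2*t²)
A(-35)*(x(-11, w) - 128) = (3/2 - (-35)*I*√35/2)*(2*31² - 128) = (3/2 - (-35)*I*√35/2)*(2*961 - 128) = (3/2 + 35*I*√35/2)*(1922 - 128) = (3/2 + 35*I*√35/2)*1794 = 2691 + 31395*I*√35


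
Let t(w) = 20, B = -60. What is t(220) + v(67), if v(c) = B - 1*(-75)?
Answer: 35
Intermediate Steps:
v(c) = 15 (v(c) = -60 - 1*(-75) = -60 + 75 = 15)
t(220) + v(67) = 20 + 15 = 35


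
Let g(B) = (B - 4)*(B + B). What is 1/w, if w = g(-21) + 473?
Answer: 1/1523 ≈ 0.00065660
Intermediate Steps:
g(B) = 2*B*(-4 + B) (g(B) = (-4 + B)*(2*B) = 2*B*(-4 + B))
w = 1523 (w = 2*(-21)*(-4 - 21) + 473 = 2*(-21)*(-25) + 473 = 1050 + 473 = 1523)
1/w = 1/1523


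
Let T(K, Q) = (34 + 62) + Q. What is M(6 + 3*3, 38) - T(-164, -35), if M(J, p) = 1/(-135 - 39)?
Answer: -10615/174 ≈ -61.006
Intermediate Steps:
T(K, Q) = 96 + Q
M(J, p) = -1/174 (M(J, p) = 1/(-174) = -1/174)
M(6 + 3*3, 38) - T(-164, -35) = -1/174 - (96 - 35) = -1/174 - 1*61 = -1/174 - 61 = -10615/174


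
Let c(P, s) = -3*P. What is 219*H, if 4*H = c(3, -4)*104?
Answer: -51246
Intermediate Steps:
H = -234 (H = (-3*3*104)/4 = (-9*104)/4 = (1/4)*(-936) = -234)
219*H = 219*(-234) = -51246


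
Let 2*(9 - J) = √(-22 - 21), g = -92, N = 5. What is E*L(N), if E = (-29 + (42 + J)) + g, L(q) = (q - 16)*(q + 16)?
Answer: 16170 + 231*I*√43/2 ≈ 16170.0 + 757.38*I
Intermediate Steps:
J = 9 - I*√43/2 (J = 9 - √(-22 - 21)/2 = 9 - I*√43/2 ≈ 9.0 - 3.2787*I)
L(q) = (-16 + q)*(16 + q)
E = -70 - I*√43/2 (E = (-29 + (42 + (9 - I*√43/2))) - 92 = (-29 + (51 - I*√43/2)) - 92 = (22 - I*√43/2) - 92 = -70 - I*√43/2 ≈ -70.0 - 3.2787*I)
E*L(N) = (-70 - I*√43/2)*(-256 + 5²) = (-70 - I*√43/2)*(-256 + 25) = (-70 - I*√43/2)*(-231) = 16170 + 231*I*√43/2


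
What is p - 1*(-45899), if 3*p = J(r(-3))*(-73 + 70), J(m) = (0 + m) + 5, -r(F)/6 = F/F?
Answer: 45900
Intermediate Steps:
r(F) = -6 (r(F) = -6*F/F = -6*1 = -6)
J(m) = 5 + m (J(m) = m + 5 = 5 + m)
p = 1 (p = ((5 - 6)*(-73 + 70))/3 = (-1*(-3))/3 = (1/3)*3 = 1)
p - 1*(-45899) = 1 - 1*(-45899) = 1 + 45899 = 45900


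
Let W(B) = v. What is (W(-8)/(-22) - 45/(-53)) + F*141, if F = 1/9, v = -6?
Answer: 29363/1749 ≈ 16.788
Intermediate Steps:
W(B) = -6
F = ⅑ ≈ 0.11111
(W(-8)/(-22) - 45/(-53)) + F*141 = (-6/(-22) - 45/(-53)) + (⅑)*141 = (-6*(-1/22) - 45*(-1/53)) + 47/3 = (3/11 + 45/53) + 47/3 = 654/583 + 47/3 = 29363/1749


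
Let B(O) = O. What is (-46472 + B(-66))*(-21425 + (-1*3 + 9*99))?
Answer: 955750906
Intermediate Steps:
(-46472 + B(-66))*(-21425 + (-1*3 + 9*99)) = (-46472 - 66)*(-21425 + (-1*3 + 9*99)) = -46538*(-21425 + (-3 + 891)) = -46538*(-21425 + 888) = -46538*(-20537) = 955750906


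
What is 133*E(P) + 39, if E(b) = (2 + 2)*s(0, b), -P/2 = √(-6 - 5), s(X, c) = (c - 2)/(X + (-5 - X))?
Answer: 1259/5 + 1064*I*√11/5 ≈ 251.8 + 705.78*I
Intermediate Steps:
s(X, c) = ⅖ - c/5 (s(X, c) = (-2 + c)/(-5) = (-2 + c)*(-⅕) = ⅖ - c/5)
P = -2*I*√11 (P = -2*√(-6 - 5) = -2*I*√11 ≈ -6.6332*I)
E(b) = 8/5 - 4*b/5 (E(b) = (2 + 2)*(⅖ - b/5) = 4*(⅖ - b/5) = 8/5 - 4*b/5)
133*E(P) + 39 = 133*(8/5 - (-8)*I*√11/5) + 39 = 133*(8/5 + 8*I*√11/5) + 39 = (1064/5 + 1064*I*√11/5) + 39 = 1259/5 + 1064*I*√11/5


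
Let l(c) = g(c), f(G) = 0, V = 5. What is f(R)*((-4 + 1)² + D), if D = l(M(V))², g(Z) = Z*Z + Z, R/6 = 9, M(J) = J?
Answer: 0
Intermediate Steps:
R = 54 (R = 6*9 = 54)
g(Z) = Z + Z² (g(Z) = Z² + Z = Z + Z²)
l(c) = c*(1 + c)
D = 900 (D = (5*(1 + 5))² = (5*6)² = 30² = 900)
f(R)*((-4 + 1)² + D) = 0*((-4 + 1)² + 900) = 0*((-3)² + 900) = 0*(9 + 900) = 0*909 = 0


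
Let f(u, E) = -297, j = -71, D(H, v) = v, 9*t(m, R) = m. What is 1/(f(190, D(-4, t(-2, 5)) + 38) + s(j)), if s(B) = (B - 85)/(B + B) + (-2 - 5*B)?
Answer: 71/4054 ≈ 0.017514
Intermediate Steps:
t(m, R) = m/9
s(B) = -2 - 5*B + (-85 + B)/(2*B) (s(B) = (-85 + B)/((2*B)) + (-2 - 5*B) = (-85 + B)*(1/(2*B)) + (-2 - 5*B) = (-85 + B)/(2*B) + (-2 - 5*B) = -2 - 5*B + (-85 + B)/(2*B))
1/(f(190, D(-4, t(-2, 5)) + 38) + s(j)) = 1/(-297 + (½)*(-85 - 1*(-71)*(3 + 10*(-71)))/(-71)) = 1/(-297 + (½)*(-1/71)*(-85 - 1*(-71)*(3 - 710))) = 1/(-297 + (½)*(-1/71)*(-85 - 1*(-71)*(-707))) = 1/(-297 + (½)*(-1/71)*(-85 - 50197)) = 1/(-297 + (½)*(-1/71)*(-50282)) = 1/(-297 + 25141/71) = 1/(4054/71) = 71/4054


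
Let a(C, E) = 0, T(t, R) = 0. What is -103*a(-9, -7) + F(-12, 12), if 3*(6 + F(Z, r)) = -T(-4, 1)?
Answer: -6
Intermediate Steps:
F(Z, r) = -6 (F(Z, r) = -6 + (-1*0)/3 = -6 + (⅓)*0 = -6 + 0 = -6)
-103*a(-9, -7) + F(-12, 12) = -103*0 - 6 = 0 - 6 = -6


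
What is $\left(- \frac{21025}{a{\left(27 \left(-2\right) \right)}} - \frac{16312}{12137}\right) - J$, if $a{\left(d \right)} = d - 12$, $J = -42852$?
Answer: $\frac{34580355617}{801042} \approx 43169.0$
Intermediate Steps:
$a{\left(d \right)} = -12 + d$
$\left(- \frac{21025}{a{\left(27 \left(-2\right) \right)}} - \frac{16312}{12137}\right) - J = \left(- \frac{21025}{-12 + 27 \left(-2\right)} - \frac{16312}{12137}\right) - -42852 = \left(- \frac{21025}{-12 - 54} - \frac{16312}{12137}\right) + 42852 = \left(- \frac{21025}{-66} - \frac{16312}{12137}\right) + 42852 = \left(\left(-21025\right) \left(- \frac{1}{66}\right) - \frac{16312}{12137}\right) + 42852 = \left(\frac{21025}{66} - \frac{16312}{12137}\right) + 42852 = \frac{254103833}{801042} + 42852 = \frac{34580355617}{801042}$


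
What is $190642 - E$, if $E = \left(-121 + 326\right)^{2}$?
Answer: $148617$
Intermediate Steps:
$E = 42025$ ($E = 205^{2} = 42025$)
$190642 - E = 190642 - 42025 = 148617$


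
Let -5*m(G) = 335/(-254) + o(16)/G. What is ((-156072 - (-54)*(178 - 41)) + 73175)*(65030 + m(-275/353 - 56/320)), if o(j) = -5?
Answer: -16798993713648403/3421634 ≈ -4.9096e+9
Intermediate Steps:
m(G) = 67/254 + 1/G (m(G) = -(335/(-254) - 5/G)/5 = -(335*(-1/254) - 5/G)/5 = -(-335/254 - 5/G)/5 = 67/254 + 1/G)
((-156072 - (-54)*(178 - 41)) + 73175)*(65030 + m(-275/353 - 56/320)) = ((-156072 - (-54)*(178 - 41)) + 73175)*(65030 + (67/254 + 1/(-275/353 - 56/320))) = ((-156072 - (-54)*137) + 73175)*(65030 + (67/254 + 1/(-275*1/353 - 56*1/320))) = ((-156072 - 1*(-7398)) + 73175)*(65030 + (67/254 + 1/(-275/353 - 7/40))) = ((-156072 + 7398) + 73175)*(65030 + (67/254 + 1/(-13471/14120))) = (-148674 + 73175)*(65030 + (67/254 - 14120/13471)) = -75499*(65030 - 2683923/3421634) = -75499*222506175097/3421634 = -16798993713648403/3421634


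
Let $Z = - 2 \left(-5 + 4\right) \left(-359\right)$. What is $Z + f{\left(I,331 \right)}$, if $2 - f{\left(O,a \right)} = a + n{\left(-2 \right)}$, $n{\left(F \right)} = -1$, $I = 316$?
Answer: $-1046$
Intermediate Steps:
$f{\left(O,a \right)} = 3 - a$ ($f{\left(O,a \right)} = 2 - \left(a - 1\right) = 2 - \left(-1 + a\right) = 3 - a$)
$Z = -718$ ($Z = \left(-2\right) \left(-1\right) \left(-359\right) = 2 \left(-359\right) = -718$)
$Z + f{\left(I,331 \right)} = -718 + \left(3 - 331\right) = -718 - 328 = -1046$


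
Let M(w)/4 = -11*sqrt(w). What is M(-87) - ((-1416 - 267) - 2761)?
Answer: 4444 - 44*I*sqrt(87) ≈ 4444.0 - 410.4*I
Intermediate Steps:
M(w) = -44*sqrt(w) (M(w) = 4*(-11*sqrt(w)) = -44*sqrt(w))
M(-87) - ((-1416 - 267) - 2761) = -44*I*sqrt(87) - ((-1416 - 267) - 2761) = -44*I*sqrt(87) - (-1683 - 2761) = -44*I*sqrt(87) - 1*(-4444) = -44*I*sqrt(87) + 4444 = 4444 - 44*I*sqrt(87)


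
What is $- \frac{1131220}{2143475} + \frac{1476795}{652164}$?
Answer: $\frac{161848813503}{93193148660} \approx 1.7367$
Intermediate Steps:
$- \frac{1131220}{2143475} + \frac{1476795}{652164} = \left(-1131220\right) \frac{1}{2143475} + 1476795 \cdot \frac{1}{652164} = - \frac{226244}{428695} + \frac{492265}{217388} = \frac{161848813503}{93193148660}$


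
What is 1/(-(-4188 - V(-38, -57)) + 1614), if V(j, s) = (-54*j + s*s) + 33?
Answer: 1/11136 ≈ 8.9799e-5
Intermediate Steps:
V(j, s) = 33 + s**2 - 54*j (V(j, s) = (-54*j + s**2) + 33 = (s**2 - 54*j) + 33 = 33 + s**2 - 54*j)
1/(-(-4188 - V(-38, -57)) + 1614) = 1/(-(-4188 - (33 + (-57)**2 - 54*(-38))) + 1614) = 1/(-(-4188 - (33 + 3249 + 2052)) + 1614) = 1/(-(-4188 - 1*5334) + 1614) = 1/(-(-4188 - 5334) + 1614) = 1/(-1*(-9522) + 1614) = 1/(9522 + 1614) = 1/11136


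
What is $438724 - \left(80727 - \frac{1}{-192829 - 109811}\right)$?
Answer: $\frac{108344212079}{302640} \approx 3.58 \cdot 10^{5}$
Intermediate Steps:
$438724 - \left(80727 - \frac{1}{-192829 - 109811}\right) = 438724 - \left(80727 - \frac{1}{-302640}\right) = 438724 - \frac{24431219281}{302640} = \frac{108344212079}{302640}$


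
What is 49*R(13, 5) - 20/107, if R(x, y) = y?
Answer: 26195/107 ≈ 244.81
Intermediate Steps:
49*R(13, 5) - 20/107 = 49*5 - 20/107 = 245 - 20*1/107 = 245 - 20/107 = 26195/107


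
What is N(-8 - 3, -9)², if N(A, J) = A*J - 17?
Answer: 6724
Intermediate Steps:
N(A, J) = -17 + A*J
N(-8 - 3, -9)² = (-17 + (-8 - 3)*(-9))² = (-17 - 11*(-9))² = (-17 + 99)² = 82² = 6724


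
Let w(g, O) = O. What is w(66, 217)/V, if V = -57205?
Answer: -217/57205 ≈ -0.0037934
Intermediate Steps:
w(66, 217)/V = 217/(-57205) = 217*(-1/57205) = -217/57205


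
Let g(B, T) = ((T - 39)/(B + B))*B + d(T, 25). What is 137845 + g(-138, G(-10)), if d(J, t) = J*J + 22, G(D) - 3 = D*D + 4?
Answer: 149350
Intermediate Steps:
G(D) = 7 + D² (G(D) = 3 + (D*D + 4) = 3 + (D² + 4) = 3 + (4 + D²) = 7 + D²)
d(J, t) = 22 + J² (d(J, t) = J² + 22 = 22 + J²)
g(B, T) = 5/2 + T² + T/2 (g(B, T) = ((T - 39)/(B + B))*B + (22 + T²) = ((-39 + T)/((2*B)))*B + (22 + T²) = ((-39 + T)*(1/(2*B)))*B + (22 + T²) = ((-39 + T)/(2*B))*B + (22 + T²) = (-39/2 + T/2) + (22 + T²) = 5/2 + T² + T/2)
137845 + g(-138, G(-10)) = 137845 + (5/2 + (7 + (-10)²)² + (7 + (-10)²)/2) = 137845 + (5/2 + (7 + 100)² + (7 + 100)/2) = 137845 + (5/2 + 107² + (½)*107) = 137845 + (5/2 + 11449 + 107/2) = 137845 + 11505 = 149350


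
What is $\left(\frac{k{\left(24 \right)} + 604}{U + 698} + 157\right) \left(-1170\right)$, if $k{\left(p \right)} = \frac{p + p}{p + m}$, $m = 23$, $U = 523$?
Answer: $- \frac{3524896050}{19129} \approx -1.8427 \cdot 10^{5}$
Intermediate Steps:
$k{\left(p \right)} = \frac{2 p}{23 + p}$ ($k{\left(p \right)} = \frac{p + p}{p + 23} = \frac{2 p}{23 + p}$)
$\left(\frac{k{\left(24 \right)} + 604}{U + 698} + 157\right) \left(-1170\right) = \left(\frac{2 \cdot 24 \frac{1}{23 + 24} + 604}{523 + 698} + 157\right) \left(-1170\right) = \left(\frac{2 \cdot 24 \cdot \frac{1}{47} + 604}{1221} + 157\right) \left(-1170\right) = \left(\left(2 \cdot 24 \cdot \frac{1}{47} + 604\right) \frac{1}{1221} + 157\right) \left(-1170\right) = \left(\left(\frac{48}{47} + 604\right) \frac{1}{1221} + 157\right) \left(-1170\right) = \left(\frac{28436}{47} \cdot \frac{1}{1221} + 157\right) \left(-1170\right) = \left(\frac{28436}{57387} + 157\right) \left(-1170\right) = \frac{9038195}{57387} \left(-1170\right) = - \frac{3524896050}{19129}$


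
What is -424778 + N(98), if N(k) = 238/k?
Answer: -2973429/7 ≈ -4.2478e+5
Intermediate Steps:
-424778 + N(98) = -424778 + 238/98 = -424778 + 238*(1/98) = -424778 + 17/7 = -2973429/7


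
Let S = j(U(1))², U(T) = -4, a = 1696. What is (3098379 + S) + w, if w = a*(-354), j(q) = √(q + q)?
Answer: 2497987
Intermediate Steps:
j(q) = √2*√q (j(q) = √(2*q) = √2*√q)
w = -600384 (w = 1696*(-354) = -600384)
S = -8 (S = (√2*√(-4))² = (√2*(2*I))² = (2*I*√2)² = -8)
(3098379 + S) + w = (3098379 - 8) - 600384 = 3098371 - 600384 = 2497987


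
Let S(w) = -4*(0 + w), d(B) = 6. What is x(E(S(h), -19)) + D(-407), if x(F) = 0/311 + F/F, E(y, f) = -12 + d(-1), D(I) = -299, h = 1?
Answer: -298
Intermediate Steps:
S(w) = -4*w
E(y, f) = -6 (E(y, f) = -12 + 6 = -6)
x(F) = 1 (x(F) = 0*(1/311) + 1 = 0 + 1 = 1)
x(E(S(h), -19)) + D(-407) = 1 - 299 = -298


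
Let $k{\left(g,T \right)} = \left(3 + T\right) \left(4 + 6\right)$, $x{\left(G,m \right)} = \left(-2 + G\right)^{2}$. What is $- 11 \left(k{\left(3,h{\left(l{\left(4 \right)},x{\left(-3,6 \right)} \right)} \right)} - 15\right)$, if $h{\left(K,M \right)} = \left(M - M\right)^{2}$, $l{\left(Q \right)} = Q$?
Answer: $-165$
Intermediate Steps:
$h{\left(K,M \right)} = 0$ ($h{\left(K,M \right)} = 0^{2} = 0$)
$k{\left(g,T \right)} = 30 + 10 T$ ($k{\left(g,T \right)} = \left(3 + T\right) 10 = 30 + 10 T$)
$- 11 \left(k{\left(3,h{\left(l{\left(4 \right)},x{\left(-3,6 \right)} \right)} \right)} - 15\right) = - 11 \left(\left(30 + 10 \cdot 0\right) - 15\right) = - 11 \left(\left(30 + 0\right) - 15\right) = - 11 \left(30 - 15\right) = \left(-11\right) 15 = -165$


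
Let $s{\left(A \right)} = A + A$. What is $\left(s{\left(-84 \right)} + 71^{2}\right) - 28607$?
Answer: $-23734$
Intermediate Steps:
$s{\left(A \right)} = 2 A$
$\left(s{\left(-84 \right)} + 71^{2}\right) - 28607 = \left(2 \left(-84\right) + 71^{2}\right) - 28607 = \left(-168 + 5041\right) - 28607 = 4873 - 28607 = -23734$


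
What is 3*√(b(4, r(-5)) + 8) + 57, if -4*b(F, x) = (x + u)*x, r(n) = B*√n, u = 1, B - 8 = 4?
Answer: 57 + 3*√(188 - 3*I*√5) ≈ 98.141 - 0.73375*I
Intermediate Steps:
B = 12 (B = 8 + 4 = 12)
r(n) = 12*√n
b(F, x) = -x*(1 + x)/4 (b(F, x) = -(x + 1)*x/4 = -(1 + x)*x/4 = -x*(1 + x)/4)
3*√(b(4, r(-5)) + 8) + 57 = 3*√(-12*√(-5)*(1 + 12*√(-5))/4 + 8) + 57 = 3*√(-12*(I*√5)*(1 + 12*(I*√5))/4 + 8) + 57 = 3*√(-12*I*√5*(1 + 12*I*√5)/4 + 8) + 57 = 3*√(-3*I*√5*(1 + 12*I*√5) + 8) + 57 = 3*√(8 - 3*I*√5*(1 + 12*I*√5)) + 57 = 57 + 3*√(8 - 3*I*√5*(1 + 12*I*√5))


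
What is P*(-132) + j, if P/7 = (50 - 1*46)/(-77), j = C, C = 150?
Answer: 198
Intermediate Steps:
j = 150
P = -4/11 (P = 7*((50 - 1*46)/(-77)) = 7*((50 - 46)*(-1/77)) = 7*(4*(-1/77)) = 7*(-4/77) = -4/11 ≈ -0.36364)
P*(-132) + j = -4/11*(-132) + 150 = 48 + 150 = 198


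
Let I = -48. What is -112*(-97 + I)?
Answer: 16240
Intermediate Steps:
-112*(-97 + I) = -112*(-97 - 48) = -112*(-145) = 16240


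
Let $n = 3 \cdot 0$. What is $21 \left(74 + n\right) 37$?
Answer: $57498$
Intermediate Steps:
$n = 0$
$21 \left(74 + n\right) 37 = 21 \left(74 + 0\right) 37 = 21 \cdot 74 \cdot 37 = 21 \cdot 2738 = 57498$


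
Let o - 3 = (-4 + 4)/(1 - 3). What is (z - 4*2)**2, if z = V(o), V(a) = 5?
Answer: 9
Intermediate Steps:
o = 3 (o = 3 + (-4 + 4)/(1 - 3) = 3 + 0/(-2) = 3 + 0*(-1/2) = 3 + 0 = 3)
z = 5
(z - 4*2)**2 = (5 - 4*2)**2 = (5 - 8)**2 = (-3)**2 = 9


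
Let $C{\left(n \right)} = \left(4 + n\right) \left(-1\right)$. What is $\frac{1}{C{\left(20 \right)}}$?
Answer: $- \frac{1}{24} \approx -0.041667$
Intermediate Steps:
$C{\left(n \right)} = -4 - n$
$\frac{1}{C{\left(20 \right)}} = \frac{1}{-4 - 20} = \frac{1}{-24} = - \frac{1}{24}$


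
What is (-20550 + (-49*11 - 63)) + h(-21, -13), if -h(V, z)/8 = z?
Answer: -21048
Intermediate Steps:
h(V, z) = -8*z
(-20550 + (-49*11 - 63)) + h(-21, -13) = (-20550 + (-49*11 - 63)) - 8*(-13) = (-20550 + (-539 - 63)) + 104 = (-20550 - 602) + 104 = -21152 + 104 = -21048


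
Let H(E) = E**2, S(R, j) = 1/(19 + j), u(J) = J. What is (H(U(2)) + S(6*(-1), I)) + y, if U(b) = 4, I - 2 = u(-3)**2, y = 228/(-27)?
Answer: 683/90 ≈ 7.5889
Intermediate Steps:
y = -76/9 (y = 228*(-1/27) = -76/9 ≈ -8.4444)
I = 11 (I = 2 + (-3)**2 = 2 + 9 = 11)
(H(U(2)) + S(6*(-1), I)) + y = (4**2 + 1/(19 + 11)) - 76/9 = (16 + 1/30) - 76/9 = 481/30 - 76/9 = 683/90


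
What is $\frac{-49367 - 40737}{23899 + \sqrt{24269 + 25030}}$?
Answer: $- \frac{1076697748}{285556451} + \frac{45052 \sqrt{49299}}{285556451} \approx -3.7355$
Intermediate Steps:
$\frac{-49367 - 40737}{23899 + \sqrt{24269 + 25030}} = - \frac{90104}{23899 + \sqrt{49299}}$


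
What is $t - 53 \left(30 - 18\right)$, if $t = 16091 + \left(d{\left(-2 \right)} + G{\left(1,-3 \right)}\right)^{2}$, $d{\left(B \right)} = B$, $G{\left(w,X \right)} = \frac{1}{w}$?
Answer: $15456$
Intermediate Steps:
$t = 16092$ ($t = 16091 + \left(-2 + 1^{-1}\right)^{2} = 16091 + \left(-2 + 1\right)^{2} = 16091 + \left(-1\right)^{2} = 16091 + 1 = 16092$)
$t - 53 \left(30 - 18\right) = 16092 - 53 \left(30 - 18\right) = 16092 - 636 = 15456$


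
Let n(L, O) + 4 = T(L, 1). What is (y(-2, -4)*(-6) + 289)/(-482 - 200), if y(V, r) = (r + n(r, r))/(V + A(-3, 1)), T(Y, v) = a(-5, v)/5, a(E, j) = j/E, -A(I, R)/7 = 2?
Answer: -57197/136400 ≈ -0.41933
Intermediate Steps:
A(I, R) = -14 (A(I, R) = -7*2 = -14)
T(Y, v) = -v/25 (T(Y, v) = (v/(-5))/5 = (v*(-⅕))*(⅕) = -v/5*(⅕) = -v/25)
n(L, O) = -101/25 (n(L, O) = -4 - 1/25*1 = -4 - 1/25 = -101/25)
y(V, r) = (-101/25 + r)/(-14 + V) (y(V, r) = (r - 101/25)/(V - 14) = (-101/25 + r)/(-14 + V))
(y(-2, -4)*(-6) + 289)/(-482 - 200) = (((-101/25 - 4)/(-14 - 2))*(-6) + 289)/(-482 - 200) = ((-201/25/(-16))*(-6) + 289)/(-682) = (-1/16*(-201/25)*(-6) + 289)*(-1/682) = ((201/400)*(-6) + 289)*(-1/682) = (-603/200 + 289)*(-1/682) = (57197/200)*(-1/682) = -57197/136400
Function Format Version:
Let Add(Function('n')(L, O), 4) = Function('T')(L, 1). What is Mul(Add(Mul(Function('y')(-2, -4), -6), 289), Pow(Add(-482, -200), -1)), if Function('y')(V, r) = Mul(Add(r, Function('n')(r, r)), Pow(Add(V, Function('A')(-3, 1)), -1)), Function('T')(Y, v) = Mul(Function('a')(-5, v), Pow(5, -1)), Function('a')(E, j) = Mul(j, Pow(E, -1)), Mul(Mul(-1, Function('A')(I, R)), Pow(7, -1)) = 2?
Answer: Rational(-57197, 136400) ≈ -0.41933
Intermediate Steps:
Function('A')(I, R) = -14 (Function('A')(I, R) = Mul(-7, 2) = -14)
Function('T')(Y, v) = Mul(Rational(-1, 25), v) (Function('T')(Y, v) = Mul(Mul(v, Pow(-5, -1)), Pow(5, -1)) = Mul(Mul(v, Rational(-1, 5)), Rational(1, 5)) = Mul(Mul(Rational(-1, 5), v), Rational(1, 5)) = Mul(Rational(-1, 25), v))
Function('n')(L, O) = Rational(-101, 25) (Function('n')(L, O) = Add(-4, Mul(Rational(-1, 25), 1)) = Add(-4, Rational(-1, 25)) = Rational(-101, 25))
Function('y')(V, r) = Mul(Pow(Add(-14, V), -1), Add(Rational(-101, 25), r)) (Function('y')(V, r) = Mul(Add(r, Rational(-101, 25)), Pow(Add(V, -14), -1)) = Mul(Add(Rational(-101, 25), r), Pow(Add(-14, V), -1)) = Mul(Pow(Add(-14, V), -1), Add(Rational(-101, 25), r)))
Mul(Add(Mul(Function('y')(-2, -4), -6), 289), Pow(Add(-482, -200), -1)) = Mul(Add(Mul(Mul(Pow(Add(-14, -2), -1), Add(Rational(-101, 25), -4)), -6), 289), Pow(Add(-482, -200), -1)) = Mul(Add(Mul(Mul(Pow(-16, -1), Rational(-201, 25)), -6), 289), Pow(-682, -1)) = Mul(Add(Mul(Mul(Rational(-1, 16), Rational(-201, 25)), -6), 289), Rational(-1, 682)) = Mul(Add(Mul(Rational(201, 400), -6), 289), Rational(-1, 682)) = Mul(Add(Rational(-603, 200), 289), Rational(-1, 682)) = Mul(Rational(57197, 200), Rational(-1, 682)) = Rational(-57197, 136400)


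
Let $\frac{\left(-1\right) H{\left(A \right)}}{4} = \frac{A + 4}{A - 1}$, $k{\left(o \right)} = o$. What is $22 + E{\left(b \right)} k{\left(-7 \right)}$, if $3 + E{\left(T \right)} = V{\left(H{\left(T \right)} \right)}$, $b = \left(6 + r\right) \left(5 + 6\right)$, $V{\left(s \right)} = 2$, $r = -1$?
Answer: $29$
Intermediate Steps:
$H{\left(A \right)} = - \frac{4 \left(4 + A\right)}{-1 + A}$ ($H{\left(A \right)} = - 4 \frac{A + 4}{A - 1} = - 4 \frac{4 + A}{-1 + A} = - \frac{4 \left(4 + A\right)}{-1 + A}$)
$b = 55$ ($b = \left(6 - 1\right) \left(5 + 6\right) = 5 \cdot 11 = 55$)
$E{\left(T \right)} = -1$ ($E{\left(T \right)} = -3 + 2 = -1$)
$22 + E{\left(b \right)} k{\left(-7 \right)} = 22 - -7 = 22 + 7 = 29$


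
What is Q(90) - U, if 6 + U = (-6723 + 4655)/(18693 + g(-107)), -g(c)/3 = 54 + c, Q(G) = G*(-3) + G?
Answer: -819545/4713 ≈ -173.89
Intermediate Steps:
Q(G) = -2*G (Q(G) = -3*G + G = -2*G)
g(c) = -162 - 3*c (g(c) = -3*(54 + c) = -162 - 3*c)
U = -28795/4713 (U = -6 + (-6723 + 4655)/(18693 + (-162 - 3*(-107))) = -6 - 2068/(18693 + (-162 + 321)) = -6 - 2068/(18693 + 159) = -6 - 2068/18852 = -6 - 2068*1/18852 = -6 - 517/4713 = -28795/4713 ≈ -6.1097)
Q(90) - U = -2*90 - 1*(-28795/4713) = -180 + 28795/4713 = -819545/4713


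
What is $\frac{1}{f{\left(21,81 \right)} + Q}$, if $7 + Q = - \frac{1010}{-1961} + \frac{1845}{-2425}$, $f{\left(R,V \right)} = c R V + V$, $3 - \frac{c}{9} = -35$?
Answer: $\frac{951085}{553356236601} \approx 1.7188 \cdot 10^{-6}$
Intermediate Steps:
$c = 342$ ($c = 27 - -315 = 27 + 315 = 342$)
$f{\left(R,V \right)} = V + 342 R V$ ($f{\left(R,V \right)} = 342 R V + V = V + 342 R V$)
$Q = - \frac{6891354}{951085}$ ($Q = -7 + \left(- \frac{1010}{-1961} + \frac{1845}{-2425}\right) = -7 + \left(\left(-1010\right) \left(- \frac{1}{1961}\right) + 1845 \left(- \frac{1}{2425}\right)\right) = -7 + \left(\frac{1010}{1961} - \frac{369}{485}\right) = -7 - \frac{233759}{951085} = - \frac{6891354}{951085} \approx -7.2458$)
$\frac{1}{f{\left(21,81 \right)} + Q} = \frac{1}{81 \left(1 + 342 \cdot 21\right) - \frac{6891354}{951085}} = \frac{1}{81 \left(1 + 7182\right) - \frac{6891354}{951085}} = \frac{1}{81 \cdot 7183 - \frac{6891354}{951085}} = \frac{1}{581823 - \frac{6891354}{951085}} = \frac{1}{\frac{553356236601}{951085}} = \frac{951085}{553356236601}$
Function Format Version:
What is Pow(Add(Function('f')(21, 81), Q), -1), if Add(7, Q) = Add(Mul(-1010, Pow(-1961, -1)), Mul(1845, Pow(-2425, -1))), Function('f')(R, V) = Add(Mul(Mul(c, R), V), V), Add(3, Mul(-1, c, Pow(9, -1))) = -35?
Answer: Rational(951085, 553356236601) ≈ 1.7188e-6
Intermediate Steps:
c = 342 (c = Add(27, Mul(-9, -35)) = Add(27, 315) = 342)
Function('f')(R, V) = Add(V, Mul(342, R, V)) (Function('f')(R, V) = Add(Mul(Mul(342, R), V), V) = Add(Mul(342, R, V), V) = Add(V, Mul(342, R, V)))
Q = Rational(-6891354, 951085) (Q = Add(-7, Add(Mul(-1010, Pow(-1961, -1)), Mul(1845, Pow(-2425, -1)))) = Add(-7, Add(Mul(-1010, Rational(-1, 1961)), Mul(1845, Rational(-1, 2425)))) = Add(-7, Add(Rational(1010, 1961), Rational(-369, 485))) = Add(-7, Rational(-233759, 951085)) = Rational(-6891354, 951085) ≈ -7.2458)
Pow(Add(Function('f')(21, 81), Q), -1) = Pow(Add(Mul(81, Add(1, Mul(342, 21))), Rational(-6891354, 951085)), -1) = Pow(Add(Mul(81, Add(1, 7182)), Rational(-6891354, 951085)), -1) = Pow(Add(Mul(81, 7183), Rational(-6891354, 951085)), -1) = Pow(Add(581823, Rational(-6891354, 951085)), -1) = Pow(Rational(553356236601, 951085), -1) = Rational(951085, 553356236601)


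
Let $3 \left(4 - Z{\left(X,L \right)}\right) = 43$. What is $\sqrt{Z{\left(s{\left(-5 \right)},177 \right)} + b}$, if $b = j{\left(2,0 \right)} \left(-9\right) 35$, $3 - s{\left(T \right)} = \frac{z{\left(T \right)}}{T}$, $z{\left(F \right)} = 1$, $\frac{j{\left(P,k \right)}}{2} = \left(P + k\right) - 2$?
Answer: $\frac{i \sqrt{93}}{3} \approx 3.2146 i$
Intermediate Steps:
$j{\left(P,k \right)} = -4 + 2 P + 2 k$ ($j{\left(P,k \right)} = 2 \left(\left(P + k\right) - 2\right) = 2 \left(-2 + P + k\right) = -4 + 2 P + 2 k$)
$s{\left(T \right)} = 3 - \frac{1}{T}$ ($s{\left(T \right)} = 3 - 1 \frac{1}{T} = 3 - \frac{1}{T}$)
$b = 0$ ($b = \left(-4 + 2 \cdot 2 + 2 \cdot 0\right) \left(-9\right) 35 = \left(-4 + 4 + 0\right) \left(-9\right) 35 = 0 \left(-9\right) 35 = 0 \cdot 35 = 0$)
$Z{\left(X,L \right)} = - \frac{31}{3}$ ($Z{\left(X,L \right)} = 4 - \frac{43}{3} = - \frac{31}{3}$)
$\sqrt{Z{\left(s{\left(-5 \right)},177 \right)} + b} = \sqrt{- \frac{31}{3} + 0} = \sqrt{- \frac{31}{3}} = \frac{i \sqrt{93}}{3}$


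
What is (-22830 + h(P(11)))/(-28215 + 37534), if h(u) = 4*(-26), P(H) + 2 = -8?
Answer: -22934/9319 ≈ -2.4610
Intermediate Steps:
P(H) = -10 (P(H) = -2 - 8 = -10)
h(u) = -104
(-22830 + h(P(11)))/(-28215 + 37534) = (-22830 - 104)/(-28215 + 37534) = -22934/9319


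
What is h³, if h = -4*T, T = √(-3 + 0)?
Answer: 192*I*√3 ≈ 332.55*I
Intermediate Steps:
T = I*√3 (T = √(-3) = I*√3 ≈ 1.732*I)
h = -4*I*√3 ≈ -6.9282*I
h³ = (-4*I*√3)³ = 192*I*√3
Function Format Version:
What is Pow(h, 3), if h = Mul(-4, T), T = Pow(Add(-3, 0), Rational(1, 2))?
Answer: Mul(192, I, Pow(3, Rational(1, 2))) ≈ Mul(332.55, I)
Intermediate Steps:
T = Mul(I, Pow(3, Rational(1, 2))) (T = Pow(-3, Rational(1, 2)) = Mul(I, Pow(3, Rational(1, 2))) ≈ Mul(1.7320, I))
h = Mul(-4, I, Pow(3, Rational(1, 2))) (h = Mul(-4, Mul(I, Pow(3, Rational(1, 2)))) = Mul(-4, I, Pow(3, Rational(1, 2))) ≈ Mul(-6.9282, I))
Pow(h, 3) = Pow(Mul(-4, I, Pow(3, Rational(1, 2))), 3) = Mul(192, I, Pow(3, Rational(1, 2)))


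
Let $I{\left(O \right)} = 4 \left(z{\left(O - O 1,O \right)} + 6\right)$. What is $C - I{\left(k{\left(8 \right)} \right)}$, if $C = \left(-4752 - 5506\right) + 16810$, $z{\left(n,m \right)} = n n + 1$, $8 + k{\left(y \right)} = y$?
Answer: $6524$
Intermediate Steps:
$k{\left(y \right)} = -8 + y$
$z{\left(n,m \right)} = 1 + n^{2}$ ($z{\left(n,m \right)} = n^{2} + 1 = 1 + n^{2}$)
$I{\left(O \right)} = 28$ ($I{\left(O \right)} = 4 \left(\left(1 + \left(O - O 1\right)^{2}\right) + 6\right) = 4 \left(\left(1 + \left(O - O\right)^{2}\right) + 6\right) = 4 \left(\left(1 + 0^{2}\right) + 6\right) = 4 \left(\left(1 + 0\right) + 6\right) = 4 \left(1 + 6\right) = 4 \cdot 7 = 28$)
$C = 6552$ ($C = -10258 + 16810 = 6552$)
$C - I{\left(k{\left(8 \right)} \right)} = 6552 - 28 = 6524$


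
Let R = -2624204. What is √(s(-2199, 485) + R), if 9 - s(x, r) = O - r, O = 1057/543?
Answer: I*√773598843741/543 ≈ 1619.8*I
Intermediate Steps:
O = 1057/543 (O = 1057*(1/543) = 1057/543 ≈ 1.9466)
s(x, r) = 3830/543 + r (s(x, r) = 9 - (1057/543 - r) = 9 + (-1057/543 + r) = 3830/543 + r)
√(s(-2199, 485) + R) = √((3830/543 + 485) - 2624204) = √(267185/543 - 2624204) = √(-1424675587/543) = I*√773598843741/543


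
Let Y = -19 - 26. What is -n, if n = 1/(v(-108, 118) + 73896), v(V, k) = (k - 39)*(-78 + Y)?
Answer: -1/64179 ≈ -1.5581e-5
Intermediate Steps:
Y = -45
v(V, k) = 4797 - 123*k (v(V, k) = (k - 39)*(-78 - 45) = (-39 + k)*(-123) = 4797 - 123*k)
n = 1/64179 (n = 1/((4797 - 123*118) + 73896) = 1/((4797 - 14514) + 73896) = 1/(-9717 + 73896) = 1/64179 ≈ 1.5581e-5)
-n = -1*1/64179 = -1/64179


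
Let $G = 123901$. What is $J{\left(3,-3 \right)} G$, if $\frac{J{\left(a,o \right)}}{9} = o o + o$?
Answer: $6690654$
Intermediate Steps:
$J{\left(a,o \right)} = 9 o + 9 o^{2}$ ($J{\left(a,o \right)} = 9 \left(o o + o\right) = 9 \left(o^{2} + o\right) = 9 \left(o + o^{2}\right) = 9 o + 9 o^{2}$)
$J{\left(3,-3 \right)} G = 9 \left(-3\right) \left(1 - 3\right) 123901 = 9 \left(-3\right) \left(-2\right) 123901 = 54 \cdot 123901 = 6690654$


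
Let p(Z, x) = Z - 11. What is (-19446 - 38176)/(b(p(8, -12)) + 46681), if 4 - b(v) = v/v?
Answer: -28811/23342 ≈ -1.2343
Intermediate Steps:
p(Z, x) = -11 + Z
b(v) = 3 (b(v) = 4 - v/v = 4 - 1*1 = 4 - 1 = 3)
(-19446 - 38176)/(b(p(8, -12)) + 46681) = (-19446 - 38176)/(3 + 46681) = -57622/46684 = -57622*1/46684 = -28811/23342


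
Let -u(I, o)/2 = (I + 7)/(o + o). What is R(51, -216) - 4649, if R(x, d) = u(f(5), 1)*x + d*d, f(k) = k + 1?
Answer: 41344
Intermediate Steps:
f(k) = 1 + k
u(I, o) = -(7 + I)/o (u(I, o) = -2*(I + 7)/(o + o) = -2*(7 + I)/(2*o) = -2*(7 + I)*1/(2*o) = -(7 + I)/o)
R(x, d) = d² - 13*x (R(x, d) = ((-7 - (1 + 5))/1)*x + d*d = (1*(-7 - 1*6))*x + d² = (1*(-7 - 6))*x + d² = (1*(-13))*x + d² = -13*x + d² = d² - 13*x)
R(51, -216) - 4649 = ((-216)² - 13*51) - 4649 = (46656 - 663) - 4649 = 45993 - 4649 = 41344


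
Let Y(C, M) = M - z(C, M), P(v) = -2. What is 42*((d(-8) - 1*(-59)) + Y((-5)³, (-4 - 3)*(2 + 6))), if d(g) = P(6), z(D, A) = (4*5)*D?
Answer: 105042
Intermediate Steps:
z(D, A) = 20*D
d(g) = -2
Y(C, M) = M - 20*C
42*((d(-8) - 1*(-59)) + Y((-5)³, (-4 - 3)*(2 + 6))) = 42*((-2 - 1*(-59)) + ((-4 - 3)*(2 + 6) - 20*(-5)³)) = 42*((-2 + 59) + (-7*8 - 20*(-125))) = 42*(57 + (-56 + 2500)) = 42*(57 + 2444) = 42*2501 = 105042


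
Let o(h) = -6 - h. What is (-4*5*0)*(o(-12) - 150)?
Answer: 0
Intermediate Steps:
(-4*5*0)*(o(-12) - 150) = (-4*5*0)*((-6 - 1*(-12)) - 150) = (-20*0)*((-6 + 12) - 150) = 0*(6 - 150) = 0*(-144) = 0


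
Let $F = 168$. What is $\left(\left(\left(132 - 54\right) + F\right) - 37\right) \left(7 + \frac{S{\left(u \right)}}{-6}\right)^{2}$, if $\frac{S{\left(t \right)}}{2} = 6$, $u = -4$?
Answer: $5225$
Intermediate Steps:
$S{\left(t \right)} = 12$ ($S{\left(t \right)} = 2 \cdot 6 = 12$)
$\left(\left(\left(132 - 54\right) + F\right) - 37\right) \left(7 + \frac{S{\left(u \right)}}{-6}\right)^{2} = \left(\left(\left(132 - 54\right) + 168\right) - 37\right) \left(7 + \frac{12}{-6}\right)^{2} = \left(\left(78 + 168\right) - 37\right) \left(7 + 12 \left(- \frac{1}{6}\right)\right)^{2} = \left(246 - 37\right) \left(7 - 2\right)^{2} = 209 \cdot 5^{2} = 209 \cdot 25 = 5225$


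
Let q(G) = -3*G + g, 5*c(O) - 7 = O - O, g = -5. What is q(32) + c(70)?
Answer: -498/5 ≈ -99.600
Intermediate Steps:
c(O) = 7/5 (c(O) = 7/5 + (O - O)/5 = 7/5 + (⅕)*0 = 7/5 + 0 = 7/5)
q(G) = -5 - 3*G (q(G) = -3*G - 5 = -5 - 3*G)
q(32) + c(70) = (-5 - 3*32) + 7/5 = (-5 - 96) + 7/5 = -101 + 7/5 = -498/5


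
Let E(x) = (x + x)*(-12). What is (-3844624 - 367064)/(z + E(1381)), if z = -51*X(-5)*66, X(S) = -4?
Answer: 175487/820 ≈ 214.01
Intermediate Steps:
E(x) = -24*x (E(x) = (2*x)*(-12) = -24*x)
z = 13464 (z = -51*(-4)*66 = 204*66 = 13464)
(-3844624 - 367064)/(z + E(1381)) = (-3844624 - 367064)/(13464 - 24*1381) = -4211688/(13464 - 33144) = -4211688/(-19680) = -4211688*(-1/19680) = 175487/820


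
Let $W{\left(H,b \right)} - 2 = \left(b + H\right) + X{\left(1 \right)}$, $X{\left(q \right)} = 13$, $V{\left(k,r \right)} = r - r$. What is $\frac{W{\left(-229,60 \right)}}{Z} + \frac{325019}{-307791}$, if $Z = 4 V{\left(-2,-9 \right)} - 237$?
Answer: $- \frac{9876563}{24315489} \approx -0.40618$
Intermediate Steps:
$V{\left(k,r \right)} = 0$
$W{\left(H,b \right)} = 15 + H + b$ ($W{\left(H,b \right)} = 2 + \left(\left(b + H\right) + 13\right) = 2 + \left(\left(H + b\right) + 13\right) = 2 + \left(13 + H + b\right) = 15 + H + b$)
$Z = -237$ ($Z = 4 \cdot 0 - 237 = 0 - 237 = -237$)
$\frac{W{\left(-229,60 \right)}}{Z} + \frac{325019}{-307791} = \frac{15 - 229 + 60}{-237} + \frac{325019}{-307791} = \left(-154\right) \left(- \frac{1}{237}\right) + 325019 \left(- \frac{1}{307791}\right) = \frac{154}{237} - \frac{325019}{307791} = - \frac{9876563}{24315489}$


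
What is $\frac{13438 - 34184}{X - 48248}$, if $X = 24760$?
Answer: $\frac{10373}{11744} \approx 0.88326$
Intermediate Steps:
$\frac{13438 - 34184}{X - 48248} = \frac{13438 - 34184}{24760 - 48248} = - \frac{20746}{-23488} = \left(-20746\right) \left(- \frac{1}{23488}\right) = \frac{10373}{11744}$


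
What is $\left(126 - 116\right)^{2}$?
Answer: $100$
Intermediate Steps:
$\left(126 - 116\right)^{2} = 10^{2} = 100$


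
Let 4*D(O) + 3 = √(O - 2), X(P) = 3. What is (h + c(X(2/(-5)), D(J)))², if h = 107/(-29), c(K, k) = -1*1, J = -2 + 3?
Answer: 18496/841 ≈ 21.993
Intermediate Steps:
J = 1
D(O) = -¾ + √(-2 + O)/4 (D(O) = -¾ + √(O - 2)/4 = -¾ + √(-2 + O)/4)
c(K, k) = -1
h = -107/29 (h = 107*(-1/29) = -107/29 ≈ -3.6897)
(h + c(X(2/(-5)), D(J)))² = (-107/29 - 1)² = (-136/29)² = 18496/841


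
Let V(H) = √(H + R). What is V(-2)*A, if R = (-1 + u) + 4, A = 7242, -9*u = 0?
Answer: 7242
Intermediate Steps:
u = 0 (u = -⅑*0 = 0)
R = 3 (R = (-1 + 0) + 4 = -1 + 4 = 3)
V(H) = √(3 + H) (V(H) = √(H + 3) = √(3 + H))
V(-2)*A = √(3 - 2)*7242 = √1*7242 = 1*7242 = 7242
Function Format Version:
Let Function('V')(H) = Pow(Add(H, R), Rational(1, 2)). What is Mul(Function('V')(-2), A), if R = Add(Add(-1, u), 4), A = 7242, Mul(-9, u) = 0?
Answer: 7242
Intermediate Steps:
u = 0 (u = Mul(Rational(-1, 9), 0) = 0)
R = 3 (R = Add(Add(-1, 0), 4) = Add(-1, 4) = 3)
Function('V')(H) = Pow(Add(3, H), Rational(1, 2)) (Function('V')(H) = Pow(Add(H, 3), Rational(1, 2)) = Pow(Add(3, H), Rational(1, 2)))
Mul(Function('V')(-2), A) = Mul(Pow(Add(3, -2), Rational(1, 2)), 7242) = Mul(Pow(1, Rational(1, 2)), 7242) = Mul(1, 7242) = 7242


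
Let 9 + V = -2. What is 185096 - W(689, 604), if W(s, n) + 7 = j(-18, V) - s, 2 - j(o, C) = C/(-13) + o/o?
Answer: 2415294/13 ≈ 1.8579e+5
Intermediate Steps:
V = -11 (V = -9 - 2 = -11)
j(o, C) = 1 + C/13 (j(o, C) = 2 - (C/(-13) + o/o) = 2 - (C*(-1/13) + 1) = 2 - (-C/13 + 1) = 2 - (1 - C/13) = 2 + (-1 + C/13) = 1 + C/13)
W(s, n) = -89/13 - s (W(s, n) = -7 + ((1 + (1/13)*(-11)) - s) = -7 + ((1 - 11/13) - s) = -7 + (2/13 - s) = -89/13 - s)
185096 - W(689, 604) = 185096 - (-89/13 - 1*689) = 185096 - (-89/13 - 689) = 185096 - 1*(-9046/13) = 185096 + 9046/13 = 2415294/13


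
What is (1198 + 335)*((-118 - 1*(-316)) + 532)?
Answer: 1119090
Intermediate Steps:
(1198 + 335)*((-118 - 1*(-316)) + 532) = 1533*((-118 + 316) + 532) = 1533*(198 + 532) = 1533*730 = 1119090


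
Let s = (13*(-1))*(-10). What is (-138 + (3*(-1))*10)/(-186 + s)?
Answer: 3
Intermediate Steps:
s = 130 (s = -13*(-10) = 130)
(-138 + (3*(-1))*10)/(-186 + s) = (-138 + (3*(-1))*10)/(-186 + 130) = (-138 - 3*10)/(-56) = (-138 - 30)*(-1/56) = -168*(-1/56) = 3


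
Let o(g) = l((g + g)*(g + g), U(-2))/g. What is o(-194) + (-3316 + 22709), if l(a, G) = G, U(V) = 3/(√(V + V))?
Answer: 19393 + 3*I/388 ≈ 19393.0 + 0.007732*I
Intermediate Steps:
U(V) = 3*√2/(2*√V) (U(V) = 3/(√(2*V)) = 3/((√2*√V)) = 3*(√2/(2*√V)) = 3*√2/(2*√V))
o(g) = -3*I/(2*g) (o(g) = (3*√2/(2*√(-2)))/g = (3*√2*(-I*√2/2)/2)/g = (-3*I/2)/g = -3*I/(2*g))
o(-194) + (-3316 + 22709) = -3/2*I/(-194) + (-3316 + 22709) = -3/2*I*(-1/194) + 19393 = 3*I/388 + 19393 = 19393 + 3*I/388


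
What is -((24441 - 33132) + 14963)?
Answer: -6272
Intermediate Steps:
-((24441 - 33132) + 14963) = -(-8691 + 14963) = -1*6272 = -6272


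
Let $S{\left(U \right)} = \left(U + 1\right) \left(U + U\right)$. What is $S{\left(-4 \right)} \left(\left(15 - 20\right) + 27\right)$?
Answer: $528$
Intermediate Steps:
$S{\left(U \right)} = 2 U \left(1 + U\right)$ ($S{\left(U \right)} = \left(1 + U\right) 2 U = 2 U \left(1 + U\right)$)
$S{\left(-4 \right)} \left(\left(15 - 20\right) + 27\right) = 2 \left(-4\right) \left(1 - 4\right) \left(\left(15 - 20\right) + 27\right) = 2 \left(-4\right) \left(-3\right) \left(-5 + 27\right) = 24 \cdot 22 = 528$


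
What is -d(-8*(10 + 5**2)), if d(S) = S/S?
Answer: -1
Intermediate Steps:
d(S) = 1
-d(-8*(10 + 5**2)) = -1*1 = -1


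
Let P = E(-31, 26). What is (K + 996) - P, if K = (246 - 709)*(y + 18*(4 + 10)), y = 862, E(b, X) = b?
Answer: -514755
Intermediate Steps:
P = -31
K = -515782 (K = (246 - 709)*(862 + 18*(4 + 10)) = -463*(862 + 18*14) = -463*(862 + 252) = -463*1114 = -515782)
(K + 996) - P = (-515782 + 996) - 1*(-31) = -514786 + 31 = -514755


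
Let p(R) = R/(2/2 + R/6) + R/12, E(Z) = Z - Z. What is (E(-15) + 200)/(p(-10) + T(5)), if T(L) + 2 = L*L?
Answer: 1200/223 ≈ 5.3812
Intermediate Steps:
T(L) = -2 + L**2 (T(L) = -2 + L*L = -2 + L**2)
E(Z) = 0
p(R) = R/12 + R/(1 + R/6) (p(R) = R/(2*(1/2) + R*(1/6)) + R*(1/12) = R/(1 + R/6) + R/12 = R/12 + R/(1 + R/6))
(E(-15) + 200)/(p(-10) + T(5)) = (0 + 200)/((1/12)*(-10)*(78 - 10)/(6 - 10) + (-2 + 5**2)) = 200/((1/12)*(-10)*68/(-4) + (-2 + 25)) = 200/((1/12)*(-10)*(-1/4)*68 + 23) = 200/(85/6 + 23) = 200/(223/6) = 200*(6/223) = 1200/223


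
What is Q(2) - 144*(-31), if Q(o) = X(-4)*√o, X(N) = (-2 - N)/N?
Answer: 4464 - √2/2 ≈ 4463.3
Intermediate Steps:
X(N) = (-2 - N)/N
Q(o) = -√o/2 (Q(o) = ((-2 - 1*(-4))/(-4))*√o = (-(-2 + 4)/4)*√o = (-¼*2)*√o = -√o/2)
Q(2) - 144*(-31) = -√2/2 - 144*(-31) = -√2/2 + 4464 = 4464 - √2/2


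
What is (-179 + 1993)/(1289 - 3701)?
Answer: -907/1206 ≈ -0.75207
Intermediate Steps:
(-179 + 1993)/(1289 - 3701) = 1814/(-2412) = 1814*(-1/2412) = -907/1206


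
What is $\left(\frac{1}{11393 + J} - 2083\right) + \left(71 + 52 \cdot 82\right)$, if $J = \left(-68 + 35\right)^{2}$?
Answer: $\frac{28109465}{12482} \approx 2252.0$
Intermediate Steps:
$J = 1089$ ($J = \left(-33\right)^{2} = 1089$)
$\left(\frac{1}{11393 + J} - 2083\right) + \left(71 + 52 \cdot 82\right) = \left(\frac{1}{11393 + 1089} - 2083\right) + \left(71 + 52 \cdot 82\right) = \left(\frac{1}{12482} - 2083\right) + \left(71 + 4264\right) = \left(\frac{1}{12482} - 2083\right) + 4335 = - \frac{26000005}{12482} + 4335 = \frac{28109465}{12482}$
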